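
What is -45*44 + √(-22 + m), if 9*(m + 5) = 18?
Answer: -1980 + 5*I ≈ -1980.0 + 5.0*I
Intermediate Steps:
m = -3 (m = -5 + (⅑)*18 = -5 + 2 = -3)
-45*44 + √(-22 + m) = -45*44 + √(-22 - 3) = -1980 + √(-25) = -1980 + 5*I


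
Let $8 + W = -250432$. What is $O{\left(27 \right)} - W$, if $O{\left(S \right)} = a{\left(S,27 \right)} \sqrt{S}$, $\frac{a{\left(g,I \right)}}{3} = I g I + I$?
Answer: $250440 + 177390 \sqrt{3} \approx 5.5769 \cdot 10^{5}$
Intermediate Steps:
$a{\left(g,I \right)} = 3 I + 3 g I^{2}$ ($a{\left(g,I \right)} = 3 \left(I g I + I\right) = 3 \left(g I^{2} + I\right) = 3 \left(I + g I^{2}\right) = 3 I + 3 g I^{2}$)
$W = -250440$ ($W = -8 - 250432 = -250440$)
$O{\left(S \right)} = \sqrt{S} \left(81 + 2187 S\right)$ ($O{\left(S \right)} = 3 \cdot 27 \left(1 + 27 S\right) \sqrt{S} = \left(81 + 2187 S\right) \sqrt{S} = \sqrt{S} \left(81 + 2187 S\right)$)
$O{\left(27 \right)} - W = \sqrt{27} \left(81 + 2187 \cdot 27\right) - -250440 = 3 \sqrt{3} \left(81 + 59049\right) + 250440 = 3 \sqrt{3} \cdot 59130 + 250440 = 177390 \sqrt{3} + 250440 = 250440 + 177390 \sqrt{3}$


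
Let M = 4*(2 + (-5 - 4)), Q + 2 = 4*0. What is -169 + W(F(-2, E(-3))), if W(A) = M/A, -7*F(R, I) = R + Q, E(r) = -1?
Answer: -218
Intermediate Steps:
Q = -2 (Q = -2 + 4*0 = -2 + 0 = -2)
F(R, I) = 2/7 - R/7 (F(R, I) = -(R - 2)/7 = -(-2 + R)/7 = 2/7 - R/7)
M = -28 (M = 4*(2 - 9) = 4*(-7) = -28)
W(A) = -28/A
-169 + W(F(-2, E(-3))) = -169 - 28/(2/7 - 1/7*(-2)) = -169 - 28/(2/7 + 2/7) = -169 - 28/4/7 = -169 - 28*7/4 = -169 - 49 = -218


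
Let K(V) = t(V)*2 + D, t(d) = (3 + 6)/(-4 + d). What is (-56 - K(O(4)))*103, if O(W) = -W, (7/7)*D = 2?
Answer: -22969/4 ≈ -5742.3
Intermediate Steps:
t(d) = 9/(-4 + d)
D = 2
K(V) = 2 + 18/(-4 + V) (K(V) = (9/(-4 + V))*2 + 2 = 18/(-4 + V) + 2 = 2 + 18/(-4 + V))
(-56 - K(O(4)))*103 = (-56 - 2*(5 - 1*4)/(-4 - 1*4))*103 = (-56 - 2*(5 - 4)/(-4 - 4))*103 = (-56 - 2/(-8))*103 = (-56 - 2*(-1)/8)*103 = (-56 - 1*(-¼))*103 = (-56 + ¼)*103 = -223/4*103 = -22969/4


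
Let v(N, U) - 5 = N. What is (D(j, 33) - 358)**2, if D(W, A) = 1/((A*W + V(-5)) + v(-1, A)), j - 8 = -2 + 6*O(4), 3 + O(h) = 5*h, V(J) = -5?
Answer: 1627035455809/12694969 ≈ 1.2816e+5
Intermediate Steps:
O(h) = -3 + 5*h
v(N, U) = 5 + N
j = 108 (j = 8 + (-2 + 6*(-3 + 5*4)) = 8 + (-2 + 6*(-3 + 20)) = 8 + (-2 + 6*17) = 8 + (-2 + 102) = 8 + 100 = 108)
D(W, A) = 1/(-1 + A*W) (D(W, A) = 1/((A*W - 5) + (5 - 1)) = 1/((-5 + A*W) + 4) = 1/(-1 + A*W))
(D(j, 33) - 358)**2 = (1/(-1 + 33*108) - 358)**2 = (1/(-1 + 3564) - 358)**2 = (1/3563 - 358)**2 = (-1275553/3563)**2 = 1627035455809/12694969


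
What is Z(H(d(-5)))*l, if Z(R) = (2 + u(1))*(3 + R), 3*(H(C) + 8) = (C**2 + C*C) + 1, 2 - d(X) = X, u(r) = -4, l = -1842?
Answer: 103152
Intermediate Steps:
d(X) = 2 - X
H(C) = -23/3 + 2*C**2/3 (H(C) = -8 + ((C**2 + C*C) + 1)/3 = -8 + ((C**2 + C**2) + 1)/3 = -8 + (2*C**2 + 1)/3 = -8 + (1 + 2*C**2)/3 = -8 + (1/3 + 2*C**2/3) = -23/3 + 2*C**2/3)
Z(R) = -6 - 2*R (Z(R) = (2 - 4)*(3 + R) = -2*(3 + R) = -6 - 2*R)
Z(H(d(-5)))*l = (-6 - 2*(-23/3 + 2*(2 - 1*(-5))**2/3))*(-1842) = (-6 - 2*(-23/3 + 2*(2 + 5)**2/3))*(-1842) = (-6 - 2*(-23/3 + (2/3)*7**2))*(-1842) = (-6 - 2*(-23/3 + (2/3)*49))*(-1842) = (-6 - 2*(-23/3 + 98/3))*(-1842) = (-6 - 2*25)*(-1842) = (-6 - 50)*(-1842) = -56*(-1842) = 103152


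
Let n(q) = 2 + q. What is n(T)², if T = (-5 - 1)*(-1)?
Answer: 64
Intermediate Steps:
T = 6 (T = -6*(-1) = 6)
n(T)² = (2 + 6)² = 8² = 64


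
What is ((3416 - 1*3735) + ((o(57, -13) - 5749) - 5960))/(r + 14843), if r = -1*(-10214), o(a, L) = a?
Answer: -11971/25057 ≈ -0.47775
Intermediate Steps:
r = 10214
((3416 - 1*3735) + ((o(57, -13) - 5749) - 5960))/(r + 14843) = ((3416 - 1*3735) + ((57 - 5749) - 5960))/(10214 + 14843) = ((3416 - 3735) + (-5692 - 5960))/25057 = (-319 - 11652)*(1/25057) = -11971*1/25057 = -11971/25057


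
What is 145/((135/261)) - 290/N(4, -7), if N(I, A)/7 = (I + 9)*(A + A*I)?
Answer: 535891/1911 ≈ 280.42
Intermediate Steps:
N(I, A) = 7*(9 + I)*(A + A*I) (N(I, A) = 7*((I + 9)*(A + A*I)) = 7*((9 + I)*(A + A*I)) = 7*(9 + I)*(A + A*I))
145/((135/261)) - 290/N(4, -7) = 145/((135/261)) - 290*(-1/(49*(9 + 4² + 10*4))) = 145/((135*(1/261))) - 290*(-1/(49*(9 + 16 + 40))) = 145/(15/29) - 290/(7*(-7)*65) = 145*(29/15) - 290/(-3185) = 841/3 - 290*(-1/3185) = 841/3 + 58/637 = 535891/1911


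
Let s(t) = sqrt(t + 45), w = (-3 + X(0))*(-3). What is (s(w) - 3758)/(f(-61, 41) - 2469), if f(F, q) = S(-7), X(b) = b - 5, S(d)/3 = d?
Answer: 1879/1245 - sqrt(69)/2490 ≈ 1.5059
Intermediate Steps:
S(d) = 3*d
X(b) = -5 + b
f(F, q) = -21 (f(F, q) = 3*(-7) = -21)
w = 24 (w = (-3 + (-5 + 0))*(-3) = (-3 - 5)*(-3) = -8*(-3) = 24)
s(t) = sqrt(45 + t)
(s(w) - 3758)/(f(-61, 41) - 2469) = (sqrt(45 + 24) - 3758)/(-21 - 2469) = (sqrt(69) - 3758)/(-2490) = (-3758 + sqrt(69))*(-1/2490) = 1879/1245 - sqrt(69)/2490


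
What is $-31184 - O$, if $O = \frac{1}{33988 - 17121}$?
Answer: $- \frac{525980529}{16867} \approx -31184.0$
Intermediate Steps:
$O = \frac{1}{16867} \approx 5.9287 \cdot 10^{-5}$
$-31184 - O = -31184 - \frac{1}{16867} = - \frac{525980529}{16867}$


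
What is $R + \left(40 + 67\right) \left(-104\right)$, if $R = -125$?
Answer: $-11253$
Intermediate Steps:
$R + \left(40 + 67\right) \left(-104\right) = -125 + \left(40 + 67\right) \left(-104\right) = -125 + 107 \left(-104\right) = -125 - 11128 = -11253$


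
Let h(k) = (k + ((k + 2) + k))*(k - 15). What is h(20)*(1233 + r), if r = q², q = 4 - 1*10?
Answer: 393390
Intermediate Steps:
q = -6 (q = 4 - 10 = -6)
h(k) = (-15 + k)*(2 + 3*k) (h(k) = (k + ((2 + k) + k))*(-15 + k) = (k + (2 + 2*k))*(-15 + k) = (2 + 3*k)*(-15 + k) = (-15 + k)*(2 + 3*k))
r = 36 (r = (-6)² = 36)
h(20)*(1233 + r) = (-30 - 43*20 + 3*20²)*(1233 + 36) = (-30 - 860 + 3*400)*1269 = (-30 - 860 + 1200)*1269 = 310*1269 = 393390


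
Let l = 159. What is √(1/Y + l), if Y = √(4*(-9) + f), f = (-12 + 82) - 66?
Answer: √(2544 - 2*I*√2)/4 ≈ 12.61 - 0.0070096*I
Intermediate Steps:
f = 4 (f = 70 - 66 = 4)
Y = 4*I*√2 (Y = √(4*(-9) + 4) = √(-36 + 4) = √(-32) = 4*I*√2 ≈ 5.6569*I)
√(1/Y + l) = √(1/(4*I*√2) + 159) = √(-I*√2/8 + 159) = √(159 - I*√2/8)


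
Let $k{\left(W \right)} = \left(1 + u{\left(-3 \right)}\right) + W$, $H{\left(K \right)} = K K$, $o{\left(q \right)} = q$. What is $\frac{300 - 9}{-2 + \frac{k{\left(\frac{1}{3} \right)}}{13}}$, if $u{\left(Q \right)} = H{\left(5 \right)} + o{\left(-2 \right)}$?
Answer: $- \frac{11349}{5} \approx -2269.8$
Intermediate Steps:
$H{\left(K \right)} = K^{2}$
$u{\left(Q \right)} = 23$ ($u{\left(Q \right)} = 5^{2} - 2 = 25 - 2 = 23$)
$k{\left(W \right)} = 24 + W$ ($k{\left(W \right)} = \left(1 + 23\right) + W = 24 + W$)
$\frac{300 - 9}{-2 + \frac{k{\left(\frac{1}{3} \right)}}{13}} = \frac{300 - 9}{-2 + \frac{24 + \frac{1}{3}}{13}} = \frac{291}{-2 + \frac{1}{13} \cdot \frac{73}{3}} = \frac{291}{-2 + \frac{73}{39}} = \frac{291}{- \frac{5}{39}} = 291 \left(- \frac{39}{5}\right) = - \frac{11349}{5}$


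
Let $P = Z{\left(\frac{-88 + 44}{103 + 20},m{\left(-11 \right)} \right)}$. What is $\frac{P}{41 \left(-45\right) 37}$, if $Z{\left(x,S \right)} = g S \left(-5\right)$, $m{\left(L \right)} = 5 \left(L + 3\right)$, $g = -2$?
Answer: $\frac{80}{13653} \approx 0.0058595$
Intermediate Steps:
$m{\left(L \right)} = 15 + 5 L$ ($m{\left(L \right)} = 5 \left(3 + L\right) = 15 + 5 L$)
$Z{\left(x,S \right)} = 10 S$ ($Z{\left(x,S \right)} = - 2 S \left(-5\right) = 10 S$)
$P = -400$ ($P = 10 \left(15 + 5 \left(-11\right)\right) = 10 \left(15 - 55\right) = 10 \left(-40\right) = -400$)
$\frac{P}{41 \left(-45\right) 37} = - \frac{400}{41 \left(-45\right) 37} = - \frac{400}{\left(-1845\right) 37} = - \frac{400}{-68265} = \left(-400\right) \left(- \frac{1}{68265}\right) = \frac{80}{13653}$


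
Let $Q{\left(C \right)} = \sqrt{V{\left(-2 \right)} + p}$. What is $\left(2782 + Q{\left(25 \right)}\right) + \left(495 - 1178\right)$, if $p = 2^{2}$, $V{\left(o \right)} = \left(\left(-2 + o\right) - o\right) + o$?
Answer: $2099$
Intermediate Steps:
$V{\left(o \right)} = -2 + o$
$p = 4$
$Q{\left(C \right)} = 0$ ($Q{\left(C \right)} = \sqrt{\left(-2 - 2\right) + 4} = \sqrt{-4 + 4} = \sqrt{0} = 0$)
$\left(2782 + Q{\left(25 \right)}\right) + \left(495 - 1178\right) = \left(2782 + 0\right) + \left(495 - 1178\right) = 2782 + \left(495 - 1178\right) = 2782 - 683 = 2099$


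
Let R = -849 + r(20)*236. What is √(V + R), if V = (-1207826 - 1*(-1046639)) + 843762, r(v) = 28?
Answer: √688334 ≈ 829.66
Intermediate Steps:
R = 5759 (R = -849 + 28*236 = -849 + 6608 = 5759)
V = 682575 (V = (-1207826 + 1046639) + 843762 = -161187 + 843762 = 682575)
√(V + R) = √(682575 + 5759) = √688334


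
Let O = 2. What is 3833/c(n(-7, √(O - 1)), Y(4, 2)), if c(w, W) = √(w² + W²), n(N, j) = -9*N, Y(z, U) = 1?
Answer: 3833*√3970/3970 ≈ 60.834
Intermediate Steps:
c(w, W) = √(W² + w²)
3833/c(n(-7, √(O - 1)), Y(4, 2)) = 3833/(√(1² + (-9*(-7))²)) = 3833/(√(1 + 63²)) = 3833/(√(1 + 3969)) = 3833/(√3970) = 3833*(√3970/3970) = 3833*√3970/3970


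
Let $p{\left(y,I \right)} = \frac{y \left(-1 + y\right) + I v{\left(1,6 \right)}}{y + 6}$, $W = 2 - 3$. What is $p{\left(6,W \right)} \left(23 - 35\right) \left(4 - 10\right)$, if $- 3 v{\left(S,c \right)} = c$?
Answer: $192$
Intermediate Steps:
$W = -1$ ($W = 2 - 3 = -1$)
$v{\left(S,c \right)} = - \frac{c}{3}$
$p{\left(y,I \right)} = \frac{- 2 I + y \left(-1 + y\right)}{6 + y}$ ($p{\left(y,I \right)} = \frac{y \left(-1 + y\right) + I \left(\left(- \frac{1}{3}\right) 6\right)}{y + 6} = \frac{y \left(-1 + y\right) + I \left(-2\right)}{6 + y} = \frac{y \left(-1 + y\right) - 2 I}{6 + y} = \frac{- 2 I + y \left(-1 + y\right)}{6 + y}$)
$p{\left(6,W \right)} \left(23 - 35\right) \left(4 - 10\right) = \frac{6^{2} - 6 - -2}{6 + 6} \left(23 - 35\right) \left(4 - 10\right) = \frac{36 - 6 + 2}{12} \left(\left(-12\right) \left(-6\right)\right) = \frac{1}{12} \cdot 32 \cdot 72 = \frac{8}{3} \cdot 72 = 192$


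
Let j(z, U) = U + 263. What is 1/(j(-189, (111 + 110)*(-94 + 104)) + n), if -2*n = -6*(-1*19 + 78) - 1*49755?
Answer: 2/55055 ≈ 3.6327e-5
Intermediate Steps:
j(z, U) = 263 + U
n = 50109/2 (n = -(-6*(-1*19 + 78) - 1*49755)/2 = -(-6*(-19 + 78) - 49755)/2 = -(-6*59 - 49755)/2 = -(-354 - 49755)/2 = -½*(-50109) = 50109/2 ≈ 25055.)
1/(j(-189, (111 + 110)*(-94 + 104)) + n) = 1/((263 + (111 + 110)*(-94 + 104)) + 50109/2) = 1/((263 + 221*10) + 50109/2) = 1/((263 + 2210) + 50109/2) = 1/(2473 + 50109/2) = 1/(55055/2) = 2/55055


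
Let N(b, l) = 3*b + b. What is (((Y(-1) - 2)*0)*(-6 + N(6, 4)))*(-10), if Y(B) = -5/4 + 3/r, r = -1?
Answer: 0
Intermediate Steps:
Y(B) = -17/4 (Y(B) = -5/4 + 3/(-1) = -5*¼ + 3*(-1) = -5/4 - 3 = -17/4)
N(b, l) = 4*b
(((Y(-1) - 2)*0)*(-6 + N(6, 4)))*(-10) = (((-17/4 - 2)*0)*(-6 + 4*6))*(-10) = ((-25/4*0)*(-6 + 24))*(-10) = (0*18)*(-10) = 0*(-10) = 0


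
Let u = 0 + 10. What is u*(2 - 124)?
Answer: -1220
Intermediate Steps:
u = 10
u*(2 - 124) = 10*(2 - 124) = 10*(-122) = -1220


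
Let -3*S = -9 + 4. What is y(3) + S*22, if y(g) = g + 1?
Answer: 122/3 ≈ 40.667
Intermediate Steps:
y(g) = 1 + g
S = 5/3 (S = -(-9 + 4)/3 = -⅓*(-5) = 5/3 ≈ 1.6667)
y(3) + S*22 = (1 + 3) + (5/3)*22 = 4 + 110/3 = 122/3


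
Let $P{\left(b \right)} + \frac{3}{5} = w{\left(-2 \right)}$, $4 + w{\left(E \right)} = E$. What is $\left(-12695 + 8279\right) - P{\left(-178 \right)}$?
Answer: $- \frac{22047}{5} \approx -4409.4$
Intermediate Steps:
$w{\left(E \right)} = -4 + E$
$P{\left(b \right)} = - \frac{33}{5}$ ($P{\left(b \right)} = - \frac{3}{5} - 6 = - \frac{33}{5}$)
$\left(-12695 + 8279\right) - P{\left(-178 \right)} = \left(-12695 + 8279\right) - - \frac{33}{5} = -4416 + \frac{33}{5} = - \frac{22047}{5}$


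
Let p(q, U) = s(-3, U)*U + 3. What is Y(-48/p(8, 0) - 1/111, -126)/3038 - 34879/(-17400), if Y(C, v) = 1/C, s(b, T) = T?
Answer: 94146628477/46967176200 ≈ 2.0045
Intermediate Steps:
p(q, U) = 3 + U**2 (p(q, U) = U*U + 3 = U**2 + 3 = 3 + U**2)
Y(-48/p(8, 0) - 1/111, -126)/3038 - 34879/(-17400) = 1/(-48/(3 + 0**2) - 1/111*3038) - 34879/(-17400) = (1/3038)/(-48/(3 + 0) - 1*1/111) - 34879*(-1/17400) = (1/3038)/(-48/3 - 1/111) + 34879/17400 = (1/3038)/(-48*1/3 - 1/111) + 34879/17400 = (1/3038)/(-16 - 1/111) + 34879/17400 = (1/3038)/(-1777/111) + 34879/17400 = -111/1777*1/3038 + 34879/17400 = -111/5398526 + 34879/17400 = 94146628477/46967176200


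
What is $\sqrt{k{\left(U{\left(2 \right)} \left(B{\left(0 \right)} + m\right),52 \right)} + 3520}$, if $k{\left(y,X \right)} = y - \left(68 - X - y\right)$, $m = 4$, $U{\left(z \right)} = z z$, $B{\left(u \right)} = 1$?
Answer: $2 \sqrt{886} \approx 59.531$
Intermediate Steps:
$U{\left(z \right)} = z^{2}$
$k{\left(y,X \right)} = -68 + X + 2 y$ ($k{\left(y,X \right)} = y - \left(68 - X - y\right) = y + \left(-68 + X + y\right) = -68 + X + 2 y$)
$\sqrt{k{\left(U{\left(2 \right)} \left(B{\left(0 \right)} + m\right),52 \right)} + 3520} = \sqrt{\left(-68 + 52 + 2 \cdot 2^{2} \left(1 + 4\right)\right) + 3520} = \sqrt{\left(-68 + 52 + 2 \cdot 4 \cdot 5\right) + 3520} = \sqrt{\left(-68 + 52 + 2 \cdot 20\right) + 3520} = \sqrt{\left(-68 + 52 + 40\right) + 3520} = \sqrt{24 + 3520} = \sqrt{3544} = 2 \sqrt{886}$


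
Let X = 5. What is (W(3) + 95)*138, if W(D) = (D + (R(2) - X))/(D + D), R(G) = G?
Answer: 13110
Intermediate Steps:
W(D) = (-3 + D)/(2*D) (W(D) = (D + (2 - 1*5))/(D + D) = (D + (2 - 5))/((2*D)) = (D - 3)*(1/(2*D)) = (-3 + D)*(1/(2*D)) = (-3 + D)/(2*D))
(W(3) + 95)*138 = ((½)*(-3 + 3)/3 + 95)*138 = ((½)*(⅓)*0 + 95)*138 = (0 + 95)*138 = 95*138 = 13110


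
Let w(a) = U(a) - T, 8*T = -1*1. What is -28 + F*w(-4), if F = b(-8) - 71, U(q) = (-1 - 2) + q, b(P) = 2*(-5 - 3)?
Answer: 4561/8 ≈ 570.13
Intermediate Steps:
b(P) = -16 (b(P) = 2*(-8) = -16)
U(q) = -3 + q
T = -⅛ (T = (-1*1)/8 = (⅛)*(-1) = -⅛ ≈ -0.12500)
w(a) = -23/8 + a (w(a) = (-3 + a) - 1*(-⅛) = (-3 + a) + ⅛ = -23/8 + a)
F = -87 (F = -16 - 71 = -87)
-28 + F*w(-4) = -28 - 87*(-23/8 - 4) = -28 - 87*(-55/8) = -28 + 4785/8 = 4561/8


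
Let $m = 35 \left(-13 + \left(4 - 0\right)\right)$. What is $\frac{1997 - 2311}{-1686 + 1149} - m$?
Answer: $\frac{169469}{537} \approx 315.58$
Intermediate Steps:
$m = -315$ ($m = 35 \left(-13 + \left(4 + 0\right)\right) = 35 \left(-13 + 4\right) = 35 \left(-9\right) = -315$)
$\frac{1997 - 2311}{-1686 + 1149} - m = \frac{1997 - 2311}{-1686 + 1149} - -315 = - \frac{314}{-537} + 315 = \left(-314\right) \left(- \frac{1}{537}\right) + 315 = \frac{314}{537} + 315 = \frac{169469}{537}$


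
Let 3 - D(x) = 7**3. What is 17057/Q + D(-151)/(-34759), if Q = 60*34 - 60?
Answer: 593557463/68822820 ≈ 8.6244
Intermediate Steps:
D(x) = -340 (D(x) = 3 - 1*7**3 = 3 - 1*343 = 3 - 343 = -340)
Q = 1980 (Q = 2040 - 60 = 1980)
17057/Q + D(-151)/(-34759) = 17057/1980 - 340/(-34759) = 17057*(1/1980) - 340*(-1/34759) = 17057/1980 + 340/34759 = 593557463/68822820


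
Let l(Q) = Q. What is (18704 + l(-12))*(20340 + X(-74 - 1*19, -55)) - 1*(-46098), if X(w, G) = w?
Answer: 378503022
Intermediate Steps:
(18704 + l(-12))*(20340 + X(-74 - 1*19, -55)) - 1*(-46098) = (18704 - 12)*(20340 + (-74 - 1*19)) - 1*(-46098) = 18692*(20340 + (-74 - 19)) + 46098 = 18692*(20340 - 93) + 46098 = 18692*20247 + 46098 = 378456924 + 46098 = 378503022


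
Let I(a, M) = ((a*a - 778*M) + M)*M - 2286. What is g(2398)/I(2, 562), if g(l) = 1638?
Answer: -819/122705413 ≈ -6.6745e-6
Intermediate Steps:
I(a, M) = -2286 + M*(a² - 777*M) (I(a, M) = ((a² - 778*M) + M)*M - 2286 = (a² - 777*M)*M - 2286 = M*(a² - 777*M) - 2286 = -2286 + M*(a² - 777*M))
g(2398)/I(2, 562) = 1638/(-2286 - 777*562² + 562*2²) = 1638/(-2286 - 777*315844 + 562*4) = 1638/(-2286 - 245410788 + 2248) = 1638/(-245410826) = 1638*(-1/245410826) = -819/122705413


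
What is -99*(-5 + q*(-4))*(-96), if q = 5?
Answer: -237600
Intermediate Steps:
-99*(-5 + q*(-4))*(-96) = -99*(-5 + 5*(-4))*(-96) = -99*(-5 - 20)*(-96) = -99*(-25)*(-96) = 2475*(-96) = -237600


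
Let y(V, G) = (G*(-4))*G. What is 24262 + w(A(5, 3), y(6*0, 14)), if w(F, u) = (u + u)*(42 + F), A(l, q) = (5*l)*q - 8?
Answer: -146650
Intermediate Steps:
y(V, G) = -4*G**2 (y(V, G) = (-4*G)*G = -4*G**2)
A(l, q) = -8 + 5*l*q (A(l, q) = 5*l*q - 8 = -8 + 5*l*q)
w(F, u) = 2*u*(42 + F) (w(F, u) = (2*u)*(42 + F) = 2*u*(42 + F))
24262 + w(A(5, 3), y(6*0, 14)) = 24262 + 2*(-4*14**2)*(42 + (-8 + 5*5*3)) = 24262 + 2*(-4*196)*(42 + (-8 + 75)) = 24262 + 2*(-784)*(42 + 67) = 24262 + 2*(-784)*109 = 24262 - 170912 = -146650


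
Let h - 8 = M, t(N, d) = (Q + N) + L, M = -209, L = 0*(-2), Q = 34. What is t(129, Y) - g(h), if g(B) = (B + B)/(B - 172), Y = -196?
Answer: 60397/373 ≈ 161.92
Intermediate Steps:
L = 0
t(N, d) = 34 + N (t(N, d) = (34 + N) + 0 = 34 + N)
h = -201 (h = 8 - 209 = -201)
g(B) = 2*B/(-172 + B) (g(B) = (2*B)/(-172 + B) = 2*B/(-172 + B))
t(129, Y) - g(h) = (34 + 129) - 2*(-201)/(-172 - 201) = 163 - 2*(-201)/(-373) = 163 - 2*(-201)*(-1)/373 = 163 - 1*402/373 = 163 - 402/373 = 60397/373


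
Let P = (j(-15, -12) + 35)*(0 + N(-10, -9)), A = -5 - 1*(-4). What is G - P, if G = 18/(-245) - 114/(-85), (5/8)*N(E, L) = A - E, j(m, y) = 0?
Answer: -418776/833 ≈ -502.73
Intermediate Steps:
A = -1 (A = -5 + 4 = -1)
N(E, L) = -8/5 - 8*E/5 (N(E, L) = 8*(-1 - E)/5 = -8/5 - 8*E/5)
P = 504 (P = (0 + 35)*(0 + (-8/5 - 8/5*(-10))) = 35*(0 + (-8/5 + 16)) = 35*(0 + 72/5) = 35*(72/5) = 504)
G = 1056/833 (G = 18*(-1/245) - 114*(-1/85) = -18/245 + 114/85 = 1056/833 ≈ 1.2677)
G - P = 1056/833 - 1*504 = 1056/833 - 504 = -418776/833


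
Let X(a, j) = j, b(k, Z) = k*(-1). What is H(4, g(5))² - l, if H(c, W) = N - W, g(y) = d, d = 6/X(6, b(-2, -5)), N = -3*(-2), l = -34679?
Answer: 34688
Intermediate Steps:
b(k, Z) = -k
N = 6
d = 3 (d = 6/((-1*(-2))) = 6/2 = 6*(½) = 3)
g(y) = 3
H(c, W) = 6 - W
H(4, g(5))² - l = (6 - 1*3)² - 1*(-34679) = (6 - 3)² + 34679 = 3² + 34679 = 9 + 34679 = 34688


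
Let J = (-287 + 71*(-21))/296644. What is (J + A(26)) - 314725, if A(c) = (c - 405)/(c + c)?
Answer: -1213724807833/3856372 ≈ -3.1473e+5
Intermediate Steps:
J = -889/148322 (J = (-287 - 1491)*(1/296644) = -1778*1/296644 = -889/148322 ≈ -0.0059937)
A(c) = (-405 + c)/(2*c) (A(c) = (-405 + c)/((2*c)) = (-405 + c)*(1/(2*c)) = (-405 + c)/(2*c))
(J + A(26)) - 314725 = (-889/148322 + (½)*(-405 + 26)/26) - 314725 = (-889/148322 + (½)*(1/26)*(-379)) - 314725 = (-889/148322 - 379/52) - 314725 = -28130133/3856372 - 314725 = -1213724807833/3856372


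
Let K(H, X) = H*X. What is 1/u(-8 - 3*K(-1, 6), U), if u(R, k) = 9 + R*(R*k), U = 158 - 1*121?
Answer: 1/3709 ≈ 0.00026961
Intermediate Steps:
U = 37 (U = 158 - 121 = 37)
u(R, k) = 9 + k*R**2
1/u(-8 - 3*K(-1, 6), U) = 1/(9 + 37*(-8 - (-3)*6)**2) = 1/(9 + 37*(-8 - 3*(-6))**2) = 1/(9 + 37*(-8 + 18)**2) = 1/(9 + 37*10**2) = 1/(9 + 37*100) = 1/(9 + 3700) = 1/3709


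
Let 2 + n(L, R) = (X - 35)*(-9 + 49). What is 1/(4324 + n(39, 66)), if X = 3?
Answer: 1/3042 ≈ 0.00032873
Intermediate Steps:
n(L, R) = -1282 (n(L, R) = -2 + (3 - 35)*(-9 + 49) = -2 - 32*40 = -2 - 1280 = -1282)
1/(4324 + n(39, 66)) = 1/(4324 - 1282) = 1/3042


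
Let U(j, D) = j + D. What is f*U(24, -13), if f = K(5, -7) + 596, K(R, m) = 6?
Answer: 6622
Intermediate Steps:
U(j, D) = D + j
f = 602 (f = 6 + 596 = 602)
f*U(24, -13) = 602*(-13 + 24) = 602*11 = 6622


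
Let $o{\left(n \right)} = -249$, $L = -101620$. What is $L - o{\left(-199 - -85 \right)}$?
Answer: $-101371$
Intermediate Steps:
$L - o{\left(-199 - -85 \right)} = -101620 - -249 = -101620 + 249 = -101371$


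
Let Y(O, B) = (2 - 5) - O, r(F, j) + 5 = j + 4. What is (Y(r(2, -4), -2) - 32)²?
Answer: 900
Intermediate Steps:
r(F, j) = -1 + j (r(F, j) = -5 + (j + 4) = -5 + (4 + j) = -1 + j)
Y(O, B) = -3 - O
(Y(r(2, -4), -2) - 32)² = ((-3 - (-1 - 4)) - 32)² = ((-3 - 1*(-5)) - 32)² = ((-3 + 5) - 32)² = (2 - 32)² = (-30)² = 900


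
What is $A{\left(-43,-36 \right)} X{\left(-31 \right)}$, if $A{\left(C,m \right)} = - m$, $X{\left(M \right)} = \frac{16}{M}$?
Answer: $- \frac{576}{31} \approx -18.581$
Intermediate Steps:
$A{\left(-43,-36 \right)} X{\left(-31 \right)} = \left(-1\right) \left(-36\right) \frac{16}{-31} = 36 \cdot 16 \left(- \frac{1}{31}\right) = 36 \left(- \frac{16}{31}\right) = - \frac{576}{31}$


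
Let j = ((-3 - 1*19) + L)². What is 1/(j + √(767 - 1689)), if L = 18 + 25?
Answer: 441/195403 - I*√922/195403 ≈ 0.0022569 - 0.00015539*I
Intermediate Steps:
L = 43
j = 441 (j = ((-3 - 1*19) + 43)² = ((-3 - 19) + 43)² = (-22 + 43)² = 21² = 441)
1/(j + √(767 - 1689)) = 1/(441 + √(767 - 1689)) = 1/(441 + √(-922)) = 1/(441 + I*√922)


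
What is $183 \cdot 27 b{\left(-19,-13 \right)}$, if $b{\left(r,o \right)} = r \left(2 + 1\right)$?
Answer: $-281637$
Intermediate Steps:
$b{\left(r,o \right)} = 3 r$ ($b{\left(r,o \right)} = r 3 = 3 r$)
$183 \cdot 27 b{\left(-19,-13 \right)} = 183 \cdot 27 \cdot 3 \left(-19\right) = 4941 \left(-57\right) = -281637$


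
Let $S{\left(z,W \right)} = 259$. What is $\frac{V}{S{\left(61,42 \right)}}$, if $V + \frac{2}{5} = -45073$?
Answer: $- \frac{6091}{35} \approx -174.03$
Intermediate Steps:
$V = - \frac{225367}{5}$ ($V = - \frac{2}{5} - 45073 = - \frac{225367}{5} \approx -45073.0$)
$\frac{V}{S{\left(61,42 \right)}} = - \frac{225367}{5 \cdot 259} = \left(- \frac{225367}{5}\right) \frac{1}{259} = - \frac{6091}{35}$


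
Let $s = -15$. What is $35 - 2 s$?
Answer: $65$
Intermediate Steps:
$35 - 2 s = 35 - -30 = 35 + 30 = 65$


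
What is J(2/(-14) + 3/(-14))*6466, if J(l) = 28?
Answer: 181048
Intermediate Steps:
J(2/(-14) + 3/(-14))*6466 = 28*6466 = 181048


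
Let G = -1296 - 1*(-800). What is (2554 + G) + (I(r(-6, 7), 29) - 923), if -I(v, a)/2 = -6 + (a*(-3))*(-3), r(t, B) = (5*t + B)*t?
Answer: 625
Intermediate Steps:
G = -496 (G = -1296 + 800 = -496)
r(t, B) = t*(B + 5*t) (r(t, B) = (B + 5*t)*t = t*(B + 5*t))
I(v, a) = 12 - 18*a (I(v, a) = -2*(-6 + (a*(-3))*(-3)) = -2*(-6 - 3*a*(-3)) = -2*(-6 + 9*a) = 12 - 18*a)
(2554 + G) + (I(r(-6, 7), 29) - 923) = (2554 - 496) + ((12 - 18*29) - 923) = 2058 + ((12 - 522) - 923) = 2058 + (-510 - 923) = 2058 - 1433 = 625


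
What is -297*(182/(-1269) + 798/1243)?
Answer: -786436/5311 ≈ -148.08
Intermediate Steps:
-297*(182/(-1269) + 798/1243) = -297*(182*(-1/1269) + 798*(1/1243)) = -297*(-182/1269 + 798/1243) = -297*786436/1577367 = -786436/5311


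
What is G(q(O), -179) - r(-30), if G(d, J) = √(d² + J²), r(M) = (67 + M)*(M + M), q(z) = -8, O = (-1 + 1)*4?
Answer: 2220 + √32105 ≈ 2399.2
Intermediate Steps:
O = 0 (O = 0*4 = 0)
r(M) = 2*M*(67 + M) (r(M) = (67 + M)*(2*M) = 2*M*(67 + M))
G(d, J) = √(J² + d²)
G(q(O), -179) - r(-30) = √((-179)² + (-8)²) - 2*(-30)*(67 - 30) = √(32041 + 64) - 2*(-30)*37 = √32105 - 1*(-2220) = √32105 + 2220 = 2220 + √32105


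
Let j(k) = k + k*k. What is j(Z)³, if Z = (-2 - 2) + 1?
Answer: 216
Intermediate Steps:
Z = -3 (Z = -4 + 1 = -3)
j(k) = k + k²
j(Z)³ = (-3*(1 - 3))³ = (-3*(-2))³ = 6³ = 216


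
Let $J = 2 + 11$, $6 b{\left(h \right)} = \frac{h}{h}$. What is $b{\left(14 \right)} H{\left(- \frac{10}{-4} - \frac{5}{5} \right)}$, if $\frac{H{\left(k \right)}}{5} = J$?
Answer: $\frac{65}{6} \approx 10.833$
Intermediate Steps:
$b{\left(h \right)} = \frac{1}{6}$ ($b{\left(h \right)} = \frac{h \frac{1}{h}}{6} = \frac{1}{6} \cdot 1 = \frac{1}{6}$)
$J = 13$
$H{\left(k \right)} = 65$ ($H{\left(k \right)} = 5 \cdot 13 = 65$)
$b{\left(14 \right)} H{\left(- \frac{10}{-4} - \frac{5}{5} \right)} = \frac{1}{6} \cdot 65 = \frac{65}{6}$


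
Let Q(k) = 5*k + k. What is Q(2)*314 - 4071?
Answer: -303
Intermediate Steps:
Q(k) = 6*k
Q(2)*314 - 4071 = (6*2)*314 - 4071 = 12*314 - 4071 = 3768 - 4071 = -303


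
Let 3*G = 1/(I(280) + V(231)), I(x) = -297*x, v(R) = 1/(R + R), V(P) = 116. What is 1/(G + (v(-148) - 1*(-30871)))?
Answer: 18435768/569130531571 ≈ 3.2393e-5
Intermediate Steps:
v(R) = 1/(2*R)
G = -1/249132 (G = 1/(3*(-297*280 + 116)) = 1/(3*(-83160 + 116)) = (⅓)/(-83044) = (⅓)*(-1/83044) = -1/249132 ≈ -4.0139e-6)
1/(G + (v(-148) - 1*(-30871))) = 1/(-1/249132 + ((½)/(-148) - 1*(-30871))) = 1/(-1/249132 + ((½)*(-1/148) + 30871)) = 1/(-1/249132 + (-1/296 + 30871)) = 1/(-1/249132 + 9137815/296) = 1/(569130531571/18435768) = 18435768/569130531571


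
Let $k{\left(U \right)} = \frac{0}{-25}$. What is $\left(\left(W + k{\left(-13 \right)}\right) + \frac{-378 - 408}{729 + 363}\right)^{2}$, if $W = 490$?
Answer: $\frac{7929724401}{33124} \approx 2.394 \cdot 10^{5}$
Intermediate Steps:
$k{\left(U \right)} = 0$ ($k{\left(U \right)} = 0 \left(- \frac{1}{25}\right) = 0$)
$\left(\left(W + k{\left(-13 \right)}\right) + \frac{-378 - 408}{729 + 363}\right)^{2} = \left(\left(490 + 0\right) + \frac{-378 - 408}{729 + 363}\right)^{2} = \left(490 - \frac{786}{1092}\right)^{2} = \left(490 - \frac{131}{182}\right)^{2} = \left(\frac{89049}{182}\right)^{2} = \frac{7929724401}{33124}$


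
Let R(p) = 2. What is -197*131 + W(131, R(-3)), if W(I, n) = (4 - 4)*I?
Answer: -25807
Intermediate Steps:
W(I, n) = 0 (W(I, n) = 0*I = 0)
-197*131 + W(131, R(-3)) = -197*131 + 0 = -25807 + 0 = -25807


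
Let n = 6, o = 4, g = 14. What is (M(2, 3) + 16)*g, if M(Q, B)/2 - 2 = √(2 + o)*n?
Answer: 280 + 168*√6 ≈ 691.51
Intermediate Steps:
M(Q, B) = 4 + 12*√6 (M(Q, B) = 4 + 2*(√(2 + 4)*6) = 4 + 2*(√6*6) = 4 + 2*(6*√6) = 4 + 12*√6)
(M(2, 3) + 16)*g = ((4 + 12*√6) + 16)*14 = (20 + 12*√6)*14 = 280 + 168*√6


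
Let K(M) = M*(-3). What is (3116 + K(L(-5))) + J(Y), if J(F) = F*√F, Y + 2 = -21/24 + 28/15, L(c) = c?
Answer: 3131 - 1331*I*√30/7200 ≈ 3131.0 - 1.0125*I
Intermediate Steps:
K(M) = -3*M
Y = -121/120 (Y = -2 + (-21/24 + 28/15) = -2 + (-21*1/24 + 28*(1/15)) = -2 + (-7/8 + 28/15) = -2 + 119/120 = -121/120 ≈ -1.0083)
J(F) = F^(3/2)
(3116 + K(L(-5))) + J(Y) = (3116 - 3*(-5)) + (-121/120)^(3/2) = (3116 + 15) - 1331*I*√30/7200 = 3131 - 1331*I*√30/7200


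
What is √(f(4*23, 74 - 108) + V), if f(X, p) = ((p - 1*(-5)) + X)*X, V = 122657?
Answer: √128453 ≈ 358.40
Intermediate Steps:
f(X, p) = X*(5 + X + p) (f(X, p) = ((p + 5) + X)*X = ((5 + p) + X)*X = (5 + X + p)*X = X*(5 + X + p))
√(f(4*23, 74 - 108) + V) = √((4*23)*(5 + 4*23 + (74 - 108)) + 122657) = √(92*(5 + 92 - 34) + 122657) = √(92*63 + 122657) = √(5796 + 122657) = √128453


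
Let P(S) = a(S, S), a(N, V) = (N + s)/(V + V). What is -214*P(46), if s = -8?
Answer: -2033/23 ≈ -88.391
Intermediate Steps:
a(N, V) = (-8 + N)/(2*V) (a(N, V) = (N - 8)/(V + V) = (-8 + N)/((2*V)) = (-8 + N)*(1/(2*V)) = (-8 + N)/(2*V))
P(S) = (-8 + S)/(2*S)
-214*P(46) = -107*(-8 + 46)/46 = -107*38/46 = -214*19/46 = -2033/23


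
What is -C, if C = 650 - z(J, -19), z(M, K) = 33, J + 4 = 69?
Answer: -617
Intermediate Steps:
J = 65 (J = -4 + 69 = 65)
C = 617 (C = 650 - 1*33 = 650 - 33 = 617)
-C = -1*617 = -617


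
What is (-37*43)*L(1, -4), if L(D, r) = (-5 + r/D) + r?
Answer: 20683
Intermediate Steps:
L(D, r) = -5 + r + r/D
(-37*43)*L(1, -4) = (-37*43)*(-5 - 4 - 4/1) = -1591*(-5 - 4 - 4*1) = -1591*(-5 - 4 - 4) = -1591*(-13) = 20683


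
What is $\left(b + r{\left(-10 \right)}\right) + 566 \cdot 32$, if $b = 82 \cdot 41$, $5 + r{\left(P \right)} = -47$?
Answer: $21422$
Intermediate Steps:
$r{\left(P \right)} = -52$ ($r{\left(P \right)} = -5 - 47 = -52$)
$b = 3362$
$\left(b + r{\left(-10 \right)}\right) + 566 \cdot 32 = \left(3362 - 52\right) + 566 \cdot 32 = 3310 + 18112 = 21422$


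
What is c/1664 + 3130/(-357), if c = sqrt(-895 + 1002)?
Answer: -3130/357 + sqrt(107)/1664 ≈ -8.7613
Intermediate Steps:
c = sqrt(107) ≈ 10.344
c/1664 + 3130/(-357) = sqrt(107)/1664 + 3130/(-357) = sqrt(107)*(1/1664) + 3130*(-1/357) = sqrt(107)/1664 - 3130/357 = -3130/357 + sqrt(107)/1664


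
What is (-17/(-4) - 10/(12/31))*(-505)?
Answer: 130795/12 ≈ 10900.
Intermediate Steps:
(-17/(-4) - 10/(12/31))*(-505) = (-17*(-¼) - 10/(12*(1/31)))*(-505) = (17/4 - 10/12/31)*(-505) = (17/4 - 10*31/12)*(-505) = (17/4 - 155/6)*(-505) = -259/12*(-505) = 130795/12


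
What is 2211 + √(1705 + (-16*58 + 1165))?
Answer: 2211 + √1942 ≈ 2255.1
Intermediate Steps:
2211 + √(1705 + (-16*58 + 1165)) = 2211 + √(1705 + (-928 + 1165)) = 2211 + √(1705 + 237) = 2211 + √1942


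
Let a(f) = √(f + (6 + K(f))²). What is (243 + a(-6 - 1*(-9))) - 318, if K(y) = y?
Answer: -75 + 2*√21 ≈ -65.835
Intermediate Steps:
a(f) = √(f + (6 + f)²)
(243 + a(-6 - 1*(-9))) - 318 = (243 + √((-6 - 1*(-9)) + (6 + (-6 - 1*(-9)))²)) - 318 = (243 + √((-6 + 9) + (6 + (-6 + 9))²)) - 318 = (243 + √(3 + (6 + 3)²)) - 318 = (243 + √(3 + 9²)) - 318 = (243 + √(3 + 81)) - 318 = (243 + √84) - 318 = (243 + 2*√21) - 318 = -75 + 2*√21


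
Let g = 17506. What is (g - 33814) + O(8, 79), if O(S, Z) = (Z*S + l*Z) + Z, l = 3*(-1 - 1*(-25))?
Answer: -9909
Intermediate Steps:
l = 72 (l = 3*(-1 + 25) = 3*24 = 72)
O(S, Z) = 73*Z + S*Z (O(S, Z) = (Z*S + 72*Z) + Z = (S*Z + 72*Z) + Z = (72*Z + S*Z) + Z = 73*Z + S*Z)
(g - 33814) + O(8, 79) = (17506 - 33814) + 79*(73 + 8) = -16308 + 79*81 = -16308 + 6399 = -9909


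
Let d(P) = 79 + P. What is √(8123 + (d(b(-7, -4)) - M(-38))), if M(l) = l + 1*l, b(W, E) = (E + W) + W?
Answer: 2*√2065 ≈ 90.885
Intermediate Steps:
b(W, E) = E + 2*W
M(l) = 2*l (M(l) = l + l = 2*l)
√(8123 + (d(b(-7, -4)) - M(-38))) = √(8123 + ((79 + (-4 + 2*(-7))) - 2*(-38))) = √(8123 + ((79 + (-4 - 14)) - 1*(-76))) = √(8123 + ((79 - 18) + 76)) = √(8123 + (61 + 76)) = √(8123 + 137) = √8260 = 2*√2065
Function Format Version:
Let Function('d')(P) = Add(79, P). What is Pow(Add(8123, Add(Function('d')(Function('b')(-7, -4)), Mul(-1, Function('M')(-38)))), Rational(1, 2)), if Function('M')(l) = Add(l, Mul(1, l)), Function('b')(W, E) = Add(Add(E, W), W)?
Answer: Mul(2, Pow(2065, Rational(1, 2))) ≈ 90.885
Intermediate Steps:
Function('b')(W, E) = Add(E, Mul(2, W))
Function('M')(l) = Mul(2, l) (Function('M')(l) = Add(l, l) = Mul(2, l))
Pow(Add(8123, Add(Function('d')(Function('b')(-7, -4)), Mul(-1, Function('M')(-38)))), Rational(1, 2)) = Pow(Add(8123, Add(Add(79, Add(-4, Mul(2, -7))), Mul(-1, Mul(2, -38)))), Rational(1, 2)) = Pow(Add(8123, Add(Add(79, Add(-4, -14)), Mul(-1, -76))), Rational(1, 2)) = Pow(Add(8123, Add(Add(79, -18), 76)), Rational(1, 2)) = Pow(Add(8123, Add(61, 76)), Rational(1, 2)) = Pow(Add(8123, 137), Rational(1, 2)) = Pow(8260, Rational(1, 2)) = Mul(2, Pow(2065, Rational(1, 2)))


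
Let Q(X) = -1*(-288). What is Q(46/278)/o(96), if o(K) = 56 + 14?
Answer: 144/35 ≈ 4.1143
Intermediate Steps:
o(K) = 70
Q(X) = 288
Q(46/278)/o(96) = 288/70 = 288*(1/70) = 144/35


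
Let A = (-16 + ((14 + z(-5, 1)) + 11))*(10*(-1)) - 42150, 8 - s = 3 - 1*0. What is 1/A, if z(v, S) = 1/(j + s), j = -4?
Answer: -1/42250 ≈ -2.3669e-5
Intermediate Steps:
s = 5 (s = 8 - (3 - 1*0) = 8 - (3 + 0) = 8 - 1*3 = 8 - 3 = 5)
z(v, S) = 1 (z(v, S) = 1/(-4 + 5) = 1/1 = 1)
A = -42250 (A = (-16 + ((14 + 1) + 11))*(10*(-1)) - 42150 = (-16 + (15 + 11))*(-10) - 42150 = (-16 + 26)*(-10) - 42150 = 10*(-10) - 42150 = -100 - 42150 = -42250)
1/A = 1/(-42250) = -1/42250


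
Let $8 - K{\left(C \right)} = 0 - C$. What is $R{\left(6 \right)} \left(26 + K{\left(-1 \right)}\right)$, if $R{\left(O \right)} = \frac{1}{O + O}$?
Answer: $\frac{11}{4} \approx 2.75$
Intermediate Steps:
$K{\left(C \right)} = 8 + C$ ($K{\left(C \right)} = 8 - \left(0 - C\right) = 8 - - C = 8 + C$)
$R{\left(O \right)} = \frac{1}{2 O}$
$R{\left(6 \right)} \left(26 + K{\left(-1 \right)}\right) = \frac{1}{2 \cdot 6} \left(26 + \left(8 - 1\right)\right) = \frac{1}{2} \cdot \frac{1}{6} \left(26 + 7\right) = \frac{1}{12} \cdot 33 = \frac{11}{4}$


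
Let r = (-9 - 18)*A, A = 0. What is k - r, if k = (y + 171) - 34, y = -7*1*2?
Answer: 123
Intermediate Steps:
y = -14 (y = -7*2 = -14)
k = 123 (k = (-14 + 171) - 34 = 157 - 34 = 123)
r = 0 (r = (-9 - 18)*0 = -27*0 = 0)
k - r = 123 - 1*0 = 123 + 0 = 123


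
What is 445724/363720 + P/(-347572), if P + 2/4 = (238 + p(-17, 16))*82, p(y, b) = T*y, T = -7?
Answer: 36068456177/31604721960 ≈ 1.1412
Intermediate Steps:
p(y, b) = -7*y
P = 58547/2 (P = -½ + (238 - 7*(-17))*82 = -½ + (238 + 119)*82 = -½ + 357*82 = -½ + 29274 = 58547/2 ≈ 29274.)
445724/363720 + P/(-347572) = 445724/363720 + (58547/2)/(-347572) = 445724*(1/363720) + (58547/2)*(-1/347572) = 111431/90930 - 58547/695144 = 36068456177/31604721960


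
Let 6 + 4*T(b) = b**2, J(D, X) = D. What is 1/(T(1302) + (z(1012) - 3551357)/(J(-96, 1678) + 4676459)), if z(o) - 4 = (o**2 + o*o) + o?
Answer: 9352726/3963677598331 ≈ 2.3596e-6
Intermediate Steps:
z(o) = 4 + o + 2*o**2 (z(o) = 4 + ((o**2 + o*o) + o) = 4 + ((o**2 + o**2) + o) = 4 + (2*o**2 + o) = 4 + (o + 2*o**2) = 4 + o + 2*o**2)
T(b) = -3/2 + b**2/4
1/(T(1302) + (z(1012) - 3551357)/(J(-96, 1678) + 4676459)) = 1/((-3/2 + (1/4)*1302**2) + ((4 + 1012 + 2*1012**2) - 3551357)/(-96 + 4676459)) = 1/((-3/2 + (1/4)*1695204) + ((4 + 1012 + 2*1024144) - 3551357)/4676363) = 1/((-3/2 + 423801) + ((4 + 1012 + 2048288) - 3551357)*(1/4676363)) = 1/(847599/2 + (2049304 - 3551357)*(1/4676363)) = 1/(847599/2 - 1502053*1/4676363) = 1/(847599/2 - 1502053/4676363) = 1/(3963677598331/9352726) = 9352726/3963677598331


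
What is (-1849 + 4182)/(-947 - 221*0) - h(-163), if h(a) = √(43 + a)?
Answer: -2333/947 - 2*I*√30 ≈ -2.4636 - 10.954*I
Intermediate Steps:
(-1849 + 4182)/(-947 - 221*0) - h(-163) = (-1849 + 4182)/(-947 - 221*0) - √(43 - 163) = 2333/(-947 + 0) - √(-120) = 2333/(-947) - 2*I*√30 = 2333*(-1/947) - 2*I*√30 = -2333/947 - 2*I*√30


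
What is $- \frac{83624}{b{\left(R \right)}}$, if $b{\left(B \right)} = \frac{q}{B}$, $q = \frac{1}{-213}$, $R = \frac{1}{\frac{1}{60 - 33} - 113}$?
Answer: $- \frac{240460812}{1525} \approx -1.5768 \cdot 10^{5}$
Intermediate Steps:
$R = - \frac{27}{3050}$ ($R = \frac{1}{\frac{1}{27} - 113} = \frac{1}{- \frac{3050}{27}} = - \frac{27}{3050} \approx -0.0088525$)
$q = - \frac{1}{213} \approx -0.0046948$
$b{\left(B \right)} = - \frac{1}{213 B}$
$- \frac{83624}{b{\left(R \right)}} = - \frac{83624}{\left(- \frac{1}{213}\right) \frac{1}{- \frac{27}{3050}}} = - \frac{83624}{\left(- \frac{1}{213}\right) \left(- \frac{3050}{27}\right)} = - \frac{83624}{\frac{3050}{5751}} = \left(-83624\right) \frac{5751}{3050} = - \frac{240460812}{1525}$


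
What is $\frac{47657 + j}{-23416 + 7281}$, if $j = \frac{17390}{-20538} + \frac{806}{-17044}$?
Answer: $- \frac{4170501067429}{1412012864430} \approx -2.9536$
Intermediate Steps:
$j = - \frac{78237197}{87512418}$ ($j = 17390 \left(- \frac{1}{20538}\right) + 806 \left(- \frac{1}{17044}\right) = - \frac{8695}{10269} - \frac{403}{8522} = - \frac{78237197}{87512418} \approx -0.89401$)
$\frac{47657 + j}{-23416 + 7281} = \frac{47657 - \frac{78237197}{87512418}}{-23416 + 7281} = \frac{4170501067429}{87512418 \left(-16135\right)} = \frac{4170501067429}{87512418} \left(- \frac{1}{16135}\right) = - \frac{4170501067429}{1412012864430}$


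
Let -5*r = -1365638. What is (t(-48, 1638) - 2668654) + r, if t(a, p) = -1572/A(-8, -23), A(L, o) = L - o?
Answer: -11978156/5 ≈ -2.3956e+6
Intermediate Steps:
t(a, p) = -524/5 (t(a, p) = -1572/(-8 - 1*(-23)) = -1572/(-8 + 23) = -1572/15 = -1572*1/15 = -524/5)
r = 1365638/5 (r = -⅕*(-1365638) = 1365638/5 ≈ 2.7313e+5)
(t(-48, 1638) - 2668654) + r = (-524/5 - 2668654) + 1365638/5 = -13343794/5 + 1365638/5 = -11978156/5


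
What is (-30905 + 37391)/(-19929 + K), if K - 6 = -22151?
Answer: -3243/21037 ≈ -0.15416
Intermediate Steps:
K = -22145 (K = 6 - 22151 = -22145)
(-30905 + 37391)/(-19929 + K) = (-30905 + 37391)/(-19929 - 22145) = 6486/(-42074) = 6486*(-1/42074) = -3243/21037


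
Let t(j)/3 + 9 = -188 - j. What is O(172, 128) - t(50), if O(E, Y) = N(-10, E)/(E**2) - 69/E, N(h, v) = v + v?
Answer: 127385/172 ≈ 740.61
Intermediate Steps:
t(j) = -591 - 3*j (t(j) = -27 + 3*(-188 - j) = -27 + (-564 - 3*j) = -591 - 3*j)
N(h, v) = 2*v
O(E, Y) = -67/E (O(E, Y) = (2*E)/(E**2) - 69/E = (2*E)/E**2 - 69/E = 2/E - 69/E = -67/E)
O(172, 128) - t(50) = -67/172 - (-591 - 3*50) = -67*1/172 - (-591 - 150) = -67/172 - 1*(-741) = -67/172 + 741 = 127385/172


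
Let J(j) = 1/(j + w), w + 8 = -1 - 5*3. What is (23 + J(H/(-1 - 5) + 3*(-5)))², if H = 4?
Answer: 7474756/14161 ≈ 527.84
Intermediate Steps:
w = -24 (w = -8 + (-1 - 5*3) = -8 + (-1 - 15) = -8 - 16 = -24)
J(j) = 1/(-24 + j) (J(j) = 1/(j - 24) = 1/(-24 + j))
(23 + J(H/(-1 - 5) + 3*(-5)))² = (23 + 1/(-24 + (4/(-1 - 5) + 3*(-5))))² = (23 + 1/(-24 + (4/(-6) - 15)))² = (23 + 1/(-24 + (4*(-⅙) - 15)))² = (23 + 1/(-24 + (-⅔ - 15)))² = (23 + 1/(-24 - 47/3))² = (23 + 1/(-119/3))² = (23 - 3/119)² = (2734/119)² = 7474756/14161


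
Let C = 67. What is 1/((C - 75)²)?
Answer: 1/64 ≈ 0.015625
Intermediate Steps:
1/((C - 75)²) = 1/((67 - 75)²) = 1/((-8)²) = 1/64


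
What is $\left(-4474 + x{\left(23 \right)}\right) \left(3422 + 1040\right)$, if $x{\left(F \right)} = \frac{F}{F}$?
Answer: $-19958526$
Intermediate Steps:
$x{\left(F \right)} = 1$
$\left(-4474 + x{\left(23 \right)}\right) \left(3422 + 1040\right) = \left(-4474 + 1\right) \left(3422 + 1040\right) = \left(-4473\right) 4462 = -19958526$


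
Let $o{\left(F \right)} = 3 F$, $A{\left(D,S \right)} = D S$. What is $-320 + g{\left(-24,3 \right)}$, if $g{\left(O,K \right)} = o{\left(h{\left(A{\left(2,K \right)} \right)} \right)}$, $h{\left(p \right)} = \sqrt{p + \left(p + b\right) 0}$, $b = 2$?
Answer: $-320 + 3 \sqrt{6} \approx -312.65$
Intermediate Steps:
$h{\left(p \right)} = \sqrt{p}$ ($h{\left(p \right)} = \sqrt{p + \left(p + 2\right) 0} = \sqrt{p + \left(2 + p\right) 0} = \sqrt{p + 0} = \sqrt{p}$)
$g{\left(O,K \right)} = 3 \sqrt{2} \sqrt{K}$ ($g{\left(O,K \right)} = 3 \sqrt{2 K} = 3 \sqrt{2} \sqrt{K}$)
$-320 + g{\left(-24,3 \right)} = -320 + 3 \sqrt{2} \sqrt{3} = -320 + 3 \sqrt{6}$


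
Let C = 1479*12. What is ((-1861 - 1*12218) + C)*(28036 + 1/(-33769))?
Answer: 3473617248927/33769 ≈ 1.0286e+8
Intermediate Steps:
C = 17748
((-1861 - 1*12218) + C)*(28036 + 1/(-33769)) = ((-1861 - 1*12218) + 17748)*(28036 + 1/(-33769)) = ((-1861 - 12218) + 17748)*(28036 - 1/33769) = (-14079 + 17748)*(946747683/33769) = 3669*(946747683/33769) = 3473617248927/33769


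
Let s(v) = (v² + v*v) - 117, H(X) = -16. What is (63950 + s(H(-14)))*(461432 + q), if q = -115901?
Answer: 22233192195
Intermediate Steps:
s(v) = -117 + 2*v² (s(v) = (v² + v²) - 117 = 2*v² - 117 = -117 + 2*v²)
(63950 + s(H(-14)))*(461432 + q) = (63950 + (-117 + 2*(-16)²))*(461432 - 115901) = (63950 + (-117 + 2*256))*345531 = (63950 + (-117 + 512))*345531 = (63950 + 395)*345531 = 64345*345531 = 22233192195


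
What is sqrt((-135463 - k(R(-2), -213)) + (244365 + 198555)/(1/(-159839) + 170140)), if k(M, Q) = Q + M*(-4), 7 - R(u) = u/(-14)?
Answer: I*sqrt(4900216562910105268490326906)/190365052213 ≈ 367.72*I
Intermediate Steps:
R(u) = 7 + u/14 (R(u) = 7 - u/(-14) = 7 - u*(-1)/14 = 7 - (-1)*u/14 = 7 + u/14)
k(M, Q) = Q - 4*M
sqrt((-135463 - k(R(-2), -213)) + (244365 + 198555)/(1/(-159839) + 170140)) = sqrt((-135463 - (-213 - 4*(7 + (1/14)*(-2)))) + (244365 + 198555)/(1/(-159839) + 170140)) = sqrt((-135463 - (-213 - 4*(7 - 1/7))) + 442920/(-1/159839 + 170140)) = sqrt((-135463 - (-213 - 4*48/7)) + 442920/(27195007459/159839)) = sqrt((-135463 - (-213 - 192/7)) + 442920*(159839/27195007459)) = sqrt((-135463 - 1*(-1683/7)) + 70795889880/27195007459) = sqrt((-135463 + 1683/7) + 70795889880/27195007459) = sqrt(-946558/7 + 70795889880/27195007459) = sqrt(-25741156299146962/190365052213) = I*sqrt(4900216562910105268490326906)/190365052213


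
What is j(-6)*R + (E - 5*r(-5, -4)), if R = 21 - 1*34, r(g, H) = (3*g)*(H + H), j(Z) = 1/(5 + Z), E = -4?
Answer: -591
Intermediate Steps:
r(g, H) = 6*H*g (r(g, H) = (3*g)*(2*H) = 6*H*g)
R = -13 (R = 21 - 34 = -13)
j(-6)*R + (E - 5*r(-5, -4)) = -13/(5 - 6) + (-4 - 30*(-4)*(-5)) = -13/(-1) + (-4 - 5*120) = -1*(-13) + (-4 - 600) = 13 - 604 = -591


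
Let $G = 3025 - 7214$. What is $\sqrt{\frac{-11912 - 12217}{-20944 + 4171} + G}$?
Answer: $\frac{4 i \sqrt{8181259981}}{5591} \approx 64.711 i$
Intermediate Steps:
$G = -4189$
$\sqrt{\frac{-11912 - 12217}{-20944 + 4171} + G} = \sqrt{\frac{-11912 - 12217}{-20944 + 4171} - 4189} = \sqrt{- \frac{24129}{-16773} - 4189} = \sqrt{\left(-24129\right) \left(- \frac{1}{16773}\right) - 4189} = \sqrt{\frac{8043}{5591} - 4189} = \sqrt{- \frac{23412656}{5591}} = \frac{4 i \sqrt{8181259981}}{5591}$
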